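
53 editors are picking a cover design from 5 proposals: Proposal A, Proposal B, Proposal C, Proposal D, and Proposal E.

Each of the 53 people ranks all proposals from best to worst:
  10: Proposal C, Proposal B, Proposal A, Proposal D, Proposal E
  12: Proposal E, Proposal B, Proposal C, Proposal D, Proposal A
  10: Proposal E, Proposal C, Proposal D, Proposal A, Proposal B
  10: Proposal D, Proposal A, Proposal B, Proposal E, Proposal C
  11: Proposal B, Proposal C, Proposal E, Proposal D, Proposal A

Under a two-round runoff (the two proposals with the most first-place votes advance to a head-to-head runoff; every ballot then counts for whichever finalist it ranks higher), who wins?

Proposal B

Round 1 first-place votes: Proposal A 0, Proposal B 11, Proposal C 10, Proposal D 10, Proposal E 22. Proposal E and Proposal B advance.
Runoff: Proposal E is ranked above Proposal B on 22 ballots, Proposal B above Proposal E on 31.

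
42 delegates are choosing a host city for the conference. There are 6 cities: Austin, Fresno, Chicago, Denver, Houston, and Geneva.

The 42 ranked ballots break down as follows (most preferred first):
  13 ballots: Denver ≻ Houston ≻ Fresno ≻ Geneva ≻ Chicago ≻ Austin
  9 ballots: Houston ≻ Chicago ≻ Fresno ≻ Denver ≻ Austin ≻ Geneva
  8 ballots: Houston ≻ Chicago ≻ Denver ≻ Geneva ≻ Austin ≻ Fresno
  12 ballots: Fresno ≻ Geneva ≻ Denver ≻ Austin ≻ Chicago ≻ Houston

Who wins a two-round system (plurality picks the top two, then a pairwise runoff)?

Round 1 first-place votes: Austin 0, Fresno 12, Chicago 0, Denver 13, Houston 17, Geneva 0. Houston and Denver advance.
Runoff: Houston is ranked above Denver on 17 ballots, Denver above Houston on 25.

Denver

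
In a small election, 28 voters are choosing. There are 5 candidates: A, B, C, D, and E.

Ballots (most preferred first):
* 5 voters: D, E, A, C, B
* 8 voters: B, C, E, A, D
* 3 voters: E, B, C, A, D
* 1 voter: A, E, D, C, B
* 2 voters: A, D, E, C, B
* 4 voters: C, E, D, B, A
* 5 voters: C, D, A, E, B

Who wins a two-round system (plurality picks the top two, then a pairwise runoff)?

Round 1 first-place votes: A 3, B 8, C 9, D 5, E 3. C and B advance.
Runoff: C is ranked above B on 17 ballots, B above C on 11.

C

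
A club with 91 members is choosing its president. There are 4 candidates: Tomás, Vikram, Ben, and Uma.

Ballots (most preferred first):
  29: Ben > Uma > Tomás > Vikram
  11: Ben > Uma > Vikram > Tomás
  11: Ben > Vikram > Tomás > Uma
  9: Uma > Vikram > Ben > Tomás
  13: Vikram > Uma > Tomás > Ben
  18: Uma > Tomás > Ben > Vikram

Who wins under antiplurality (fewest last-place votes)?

Last-place votes: Tomás 20, Vikram 47, Ben 13, Uma 11.

Uma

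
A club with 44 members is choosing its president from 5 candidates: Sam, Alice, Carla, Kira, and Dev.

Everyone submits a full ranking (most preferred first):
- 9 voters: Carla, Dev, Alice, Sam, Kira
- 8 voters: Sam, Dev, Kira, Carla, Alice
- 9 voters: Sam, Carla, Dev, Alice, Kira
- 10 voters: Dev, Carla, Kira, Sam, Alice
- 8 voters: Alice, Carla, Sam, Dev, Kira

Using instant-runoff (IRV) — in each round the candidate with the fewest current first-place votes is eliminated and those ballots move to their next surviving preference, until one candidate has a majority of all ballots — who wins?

Carla

Round 1: Sam 17, Alice 8, Carla 9, Kira 0, Dev 10. Kira eliminated.
Round 2: Sam 17, Alice 8, Carla 9, Dev 10. Alice eliminated.
Round 3: Sam 17, Carla 17, Dev 10. Dev eliminated.
Round 4: Sam 17, Carla 27. Carla has a majority (≥23).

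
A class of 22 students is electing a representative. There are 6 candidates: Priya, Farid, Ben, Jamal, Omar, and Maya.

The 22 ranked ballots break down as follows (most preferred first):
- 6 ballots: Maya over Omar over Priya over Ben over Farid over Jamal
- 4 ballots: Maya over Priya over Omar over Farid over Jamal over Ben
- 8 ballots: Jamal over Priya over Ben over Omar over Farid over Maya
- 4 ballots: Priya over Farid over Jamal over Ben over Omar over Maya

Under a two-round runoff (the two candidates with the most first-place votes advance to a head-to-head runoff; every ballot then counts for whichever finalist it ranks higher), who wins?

Round 1 first-place votes: Priya 4, Farid 0, Ben 0, Jamal 8, Omar 0, Maya 10. Maya and Jamal advance.
Runoff: Maya is ranked above Jamal on 10 ballots, Jamal above Maya on 12.

Jamal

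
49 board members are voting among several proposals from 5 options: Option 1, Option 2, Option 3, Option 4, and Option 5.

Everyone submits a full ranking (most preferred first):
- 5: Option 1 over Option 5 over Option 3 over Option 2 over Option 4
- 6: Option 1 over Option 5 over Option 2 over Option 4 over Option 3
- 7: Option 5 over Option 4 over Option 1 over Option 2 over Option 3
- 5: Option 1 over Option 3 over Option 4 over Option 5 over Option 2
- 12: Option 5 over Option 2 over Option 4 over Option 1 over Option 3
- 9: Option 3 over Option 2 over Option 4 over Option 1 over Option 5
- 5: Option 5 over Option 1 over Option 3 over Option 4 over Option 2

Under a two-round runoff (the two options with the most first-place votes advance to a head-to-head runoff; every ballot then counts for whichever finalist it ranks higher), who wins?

Round 1 first-place votes: Option 1 16, Option 2 0, Option 3 9, Option 4 0, Option 5 24. Option 5 and Option 1 advance.
Runoff: Option 5 is ranked above Option 1 on 24 ballots, Option 1 above Option 5 on 25.

Option 1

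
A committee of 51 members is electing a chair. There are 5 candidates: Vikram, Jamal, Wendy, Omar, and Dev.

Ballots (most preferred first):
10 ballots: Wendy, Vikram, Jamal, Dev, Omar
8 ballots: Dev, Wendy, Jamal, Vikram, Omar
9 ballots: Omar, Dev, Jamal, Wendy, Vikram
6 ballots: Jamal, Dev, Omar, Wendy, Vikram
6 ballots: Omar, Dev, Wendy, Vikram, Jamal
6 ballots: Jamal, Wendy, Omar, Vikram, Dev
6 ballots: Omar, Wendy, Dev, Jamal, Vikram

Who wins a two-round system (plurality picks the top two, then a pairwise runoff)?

Round 1 first-place votes: Vikram 0, Jamal 12, Wendy 10, Omar 21, Dev 8. Omar and Jamal advance.
Runoff: Omar is ranked above Jamal on 21 ballots, Jamal above Omar on 30.

Jamal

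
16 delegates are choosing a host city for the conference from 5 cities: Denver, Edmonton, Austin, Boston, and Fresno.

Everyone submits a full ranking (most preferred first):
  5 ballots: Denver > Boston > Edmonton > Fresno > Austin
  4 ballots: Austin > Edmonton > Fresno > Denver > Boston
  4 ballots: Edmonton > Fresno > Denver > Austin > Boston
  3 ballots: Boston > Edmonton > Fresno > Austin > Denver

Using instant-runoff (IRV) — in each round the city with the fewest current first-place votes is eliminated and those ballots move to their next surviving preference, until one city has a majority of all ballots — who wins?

Round 1: Denver 5, Edmonton 4, Austin 4, Boston 3, Fresno 0. Fresno eliminated.
Round 2: Denver 5, Edmonton 4, Austin 4, Boston 3. Boston eliminated.
Round 3: Denver 5, Edmonton 7, Austin 4. Austin eliminated.
Round 4: Denver 5, Edmonton 11. Edmonton has a majority (≥9).

Edmonton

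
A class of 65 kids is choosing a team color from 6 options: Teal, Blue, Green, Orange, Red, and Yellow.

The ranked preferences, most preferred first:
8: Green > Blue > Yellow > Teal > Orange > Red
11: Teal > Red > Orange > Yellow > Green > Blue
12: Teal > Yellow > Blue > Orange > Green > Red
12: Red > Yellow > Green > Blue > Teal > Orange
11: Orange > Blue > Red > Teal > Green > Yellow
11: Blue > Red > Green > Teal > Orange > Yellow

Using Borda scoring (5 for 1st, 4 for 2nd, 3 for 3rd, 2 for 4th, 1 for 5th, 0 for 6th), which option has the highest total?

Blue

Teal: 8×2 + 11×5 + 12×5 + 12×1 + 11×2 + 11×2 = 187
Blue: 8×4 + 11×0 + 12×3 + 12×2 + 11×4 + 11×5 = 191
Green: 8×5 + 11×1 + 12×1 + 12×3 + 11×1 + 11×3 = 143
Orange: 8×1 + 11×3 + 12×2 + 12×0 + 11×5 + 11×1 = 131
Red: 8×0 + 11×4 + 12×0 + 12×5 + 11×3 + 11×4 = 181
Yellow: 8×3 + 11×2 + 12×4 + 12×4 + 11×0 + 11×0 = 142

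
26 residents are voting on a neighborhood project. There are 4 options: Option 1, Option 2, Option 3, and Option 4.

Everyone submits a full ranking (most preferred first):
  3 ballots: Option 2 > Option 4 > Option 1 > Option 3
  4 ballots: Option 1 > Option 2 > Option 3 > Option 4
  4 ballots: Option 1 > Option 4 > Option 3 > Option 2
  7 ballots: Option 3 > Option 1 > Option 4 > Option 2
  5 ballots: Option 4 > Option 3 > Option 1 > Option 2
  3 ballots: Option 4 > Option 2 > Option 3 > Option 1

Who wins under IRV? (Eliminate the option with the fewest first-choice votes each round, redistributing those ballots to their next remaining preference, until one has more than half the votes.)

Round 1: Option 1 8, Option 2 3, Option 3 7, Option 4 8. Option 2 eliminated.
Round 2: Option 1 8, Option 3 7, Option 4 11. Option 3 eliminated.
Round 3: Option 1 15, Option 4 11. Option 1 has a majority (≥14).

Option 1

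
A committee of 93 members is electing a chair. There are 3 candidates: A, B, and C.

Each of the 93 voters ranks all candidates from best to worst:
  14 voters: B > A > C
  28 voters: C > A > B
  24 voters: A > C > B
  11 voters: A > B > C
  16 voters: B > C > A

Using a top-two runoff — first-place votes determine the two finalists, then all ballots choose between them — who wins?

A

Round 1 first-place votes: A 35, B 30, C 28. A and B advance.
Runoff: A is ranked above B on 63 ballots, B above A on 30.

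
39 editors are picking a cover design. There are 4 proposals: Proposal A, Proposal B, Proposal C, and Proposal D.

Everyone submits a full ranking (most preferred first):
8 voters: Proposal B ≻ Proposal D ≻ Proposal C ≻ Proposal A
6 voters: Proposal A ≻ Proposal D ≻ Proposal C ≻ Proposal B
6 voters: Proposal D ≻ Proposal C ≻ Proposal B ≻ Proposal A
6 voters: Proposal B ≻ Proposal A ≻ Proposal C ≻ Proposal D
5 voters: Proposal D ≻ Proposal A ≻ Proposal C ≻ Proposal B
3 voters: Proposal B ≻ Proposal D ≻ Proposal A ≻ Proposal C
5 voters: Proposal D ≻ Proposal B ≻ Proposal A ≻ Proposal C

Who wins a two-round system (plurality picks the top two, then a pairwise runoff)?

Round 1 first-place votes: Proposal A 6, Proposal B 17, Proposal C 0, Proposal D 16. Proposal B and Proposal D advance.
Runoff: Proposal B is ranked above Proposal D on 17 ballots, Proposal D above Proposal B on 22.

Proposal D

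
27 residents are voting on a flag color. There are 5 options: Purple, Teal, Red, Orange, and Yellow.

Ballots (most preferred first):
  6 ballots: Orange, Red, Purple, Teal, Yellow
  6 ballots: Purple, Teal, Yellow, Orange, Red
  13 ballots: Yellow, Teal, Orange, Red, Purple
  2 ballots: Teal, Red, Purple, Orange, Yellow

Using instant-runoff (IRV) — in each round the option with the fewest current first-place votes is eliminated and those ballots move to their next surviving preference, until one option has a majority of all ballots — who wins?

Round 1: Purple 6, Teal 2, Red 0, Orange 6, Yellow 13. Red eliminated.
Round 2: Purple 6, Teal 2, Orange 6, Yellow 13. Teal eliminated.
Round 3: Purple 8, Orange 6, Yellow 13. Orange eliminated.
Round 4: Purple 14, Yellow 13. Purple has a majority (≥14).

Purple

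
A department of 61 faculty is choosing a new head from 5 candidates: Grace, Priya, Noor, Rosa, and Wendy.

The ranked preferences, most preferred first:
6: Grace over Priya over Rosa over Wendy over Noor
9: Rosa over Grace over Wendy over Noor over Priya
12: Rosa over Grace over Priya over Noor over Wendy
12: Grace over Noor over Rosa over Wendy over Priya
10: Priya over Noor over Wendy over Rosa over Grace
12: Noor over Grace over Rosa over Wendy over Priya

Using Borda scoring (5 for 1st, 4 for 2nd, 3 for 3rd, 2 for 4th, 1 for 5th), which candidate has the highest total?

Grace

Grace: 6×5 + 9×4 + 12×4 + 12×5 + 10×1 + 12×4 = 232
Priya: 6×4 + 9×1 + 12×3 + 12×1 + 10×5 + 12×1 = 143
Noor: 6×1 + 9×2 + 12×2 + 12×4 + 10×4 + 12×5 = 196
Rosa: 6×3 + 9×5 + 12×5 + 12×3 + 10×2 + 12×3 = 215
Wendy: 6×2 + 9×3 + 12×1 + 12×2 + 10×3 + 12×2 = 129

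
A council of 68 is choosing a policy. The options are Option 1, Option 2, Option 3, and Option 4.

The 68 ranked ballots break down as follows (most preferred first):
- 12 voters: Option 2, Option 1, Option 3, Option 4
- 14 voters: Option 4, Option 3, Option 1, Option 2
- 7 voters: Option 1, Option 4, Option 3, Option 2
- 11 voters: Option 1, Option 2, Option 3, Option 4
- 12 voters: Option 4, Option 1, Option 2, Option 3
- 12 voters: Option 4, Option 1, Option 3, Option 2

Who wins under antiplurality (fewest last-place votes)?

Last-place votes: Option 1 0, Option 2 33, Option 3 12, Option 4 23.

Option 1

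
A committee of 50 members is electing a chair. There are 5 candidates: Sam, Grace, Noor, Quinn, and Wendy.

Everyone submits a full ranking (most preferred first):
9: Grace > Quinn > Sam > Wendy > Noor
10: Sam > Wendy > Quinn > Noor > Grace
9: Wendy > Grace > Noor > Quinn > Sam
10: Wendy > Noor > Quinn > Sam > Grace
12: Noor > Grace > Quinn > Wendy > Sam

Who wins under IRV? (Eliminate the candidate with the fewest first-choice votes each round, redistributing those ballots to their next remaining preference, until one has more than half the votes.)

Wendy

Round 1: Sam 10, Grace 9, Noor 12, Quinn 0, Wendy 19. Quinn eliminated.
Round 2: Sam 10, Grace 9, Noor 12, Wendy 19. Grace eliminated.
Round 3: Sam 19, Noor 12, Wendy 19. Noor eliminated.
Round 4: Sam 19, Wendy 31. Wendy has a majority (≥26).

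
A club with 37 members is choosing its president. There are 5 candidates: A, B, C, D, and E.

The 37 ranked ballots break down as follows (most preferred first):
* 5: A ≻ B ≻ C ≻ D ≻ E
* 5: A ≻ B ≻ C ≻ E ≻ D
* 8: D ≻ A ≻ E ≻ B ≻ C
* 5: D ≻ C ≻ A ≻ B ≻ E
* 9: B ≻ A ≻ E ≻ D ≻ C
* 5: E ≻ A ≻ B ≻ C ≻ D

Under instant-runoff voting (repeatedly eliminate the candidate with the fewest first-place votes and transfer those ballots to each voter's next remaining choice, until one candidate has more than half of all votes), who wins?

Round 1: A 10, B 9, C 0, D 13, E 5. C eliminated.
Round 2: A 10, B 9, D 13, E 5. E eliminated.
Round 3: A 15, B 9, D 13. B eliminated.
Round 4: A 24, D 13. A has a majority (≥19).

A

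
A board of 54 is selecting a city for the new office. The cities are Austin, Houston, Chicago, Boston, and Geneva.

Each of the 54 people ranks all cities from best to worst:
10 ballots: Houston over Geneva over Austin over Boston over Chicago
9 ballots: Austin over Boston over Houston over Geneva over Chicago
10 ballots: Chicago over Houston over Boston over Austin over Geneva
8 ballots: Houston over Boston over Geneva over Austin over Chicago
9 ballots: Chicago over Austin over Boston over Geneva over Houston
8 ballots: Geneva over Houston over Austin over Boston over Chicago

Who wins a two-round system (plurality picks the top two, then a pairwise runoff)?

Round 1 first-place votes: Austin 9, Houston 18, Chicago 19, Boston 0, Geneva 8. Chicago and Houston advance.
Runoff: Chicago is ranked above Houston on 19 ballots, Houston above Chicago on 35.

Houston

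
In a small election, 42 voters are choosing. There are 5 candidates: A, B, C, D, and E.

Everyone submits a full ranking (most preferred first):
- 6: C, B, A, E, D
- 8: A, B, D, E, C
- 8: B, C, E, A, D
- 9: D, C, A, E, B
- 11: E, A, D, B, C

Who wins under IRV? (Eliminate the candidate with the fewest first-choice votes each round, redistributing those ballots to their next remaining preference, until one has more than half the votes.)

B

Round 1: A 8, B 8, C 6, D 9, E 11. C eliminated.
Round 2: A 8, B 14, D 9, E 11. A eliminated.
Round 3: B 22, D 9, E 11. B has a majority (≥22).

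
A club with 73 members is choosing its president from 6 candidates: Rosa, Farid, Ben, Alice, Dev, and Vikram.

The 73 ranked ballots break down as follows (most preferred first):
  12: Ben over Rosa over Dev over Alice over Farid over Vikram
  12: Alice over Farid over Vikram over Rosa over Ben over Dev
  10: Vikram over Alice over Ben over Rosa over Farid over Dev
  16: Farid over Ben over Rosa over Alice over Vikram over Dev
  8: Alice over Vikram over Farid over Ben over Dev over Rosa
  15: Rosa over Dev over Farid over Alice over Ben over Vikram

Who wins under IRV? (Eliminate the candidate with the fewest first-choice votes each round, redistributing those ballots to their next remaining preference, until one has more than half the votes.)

Round 1: Rosa 15, Farid 16, Ben 12, Alice 20, Dev 0, Vikram 10. Dev eliminated.
Round 2: Rosa 15, Farid 16, Ben 12, Alice 20, Vikram 10. Vikram eliminated.
Round 3: Rosa 15, Farid 16, Ben 12, Alice 30. Ben eliminated.
Round 4: Rosa 27, Farid 16, Alice 30. Farid eliminated.
Round 5: Rosa 43, Alice 30. Rosa has a majority (≥37).

Rosa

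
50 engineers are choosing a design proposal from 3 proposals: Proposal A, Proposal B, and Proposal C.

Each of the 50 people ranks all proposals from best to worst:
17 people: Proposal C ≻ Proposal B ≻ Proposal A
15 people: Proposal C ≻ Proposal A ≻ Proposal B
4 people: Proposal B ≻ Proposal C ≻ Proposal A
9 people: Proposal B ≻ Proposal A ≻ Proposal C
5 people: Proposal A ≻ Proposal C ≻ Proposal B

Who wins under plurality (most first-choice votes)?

First-place votes: Proposal A 5, Proposal B 13, Proposal C 32.

Proposal C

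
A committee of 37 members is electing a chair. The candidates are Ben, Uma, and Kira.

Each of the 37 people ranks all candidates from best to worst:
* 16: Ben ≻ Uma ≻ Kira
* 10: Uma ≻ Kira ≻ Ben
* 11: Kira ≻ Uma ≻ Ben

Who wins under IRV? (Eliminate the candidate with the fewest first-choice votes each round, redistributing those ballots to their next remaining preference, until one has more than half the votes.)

Round 1: Ben 16, Uma 10, Kira 11. Uma eliminated.
Round 2: Ben 16, Kira 21. Kira has a majority (≥19).

Kira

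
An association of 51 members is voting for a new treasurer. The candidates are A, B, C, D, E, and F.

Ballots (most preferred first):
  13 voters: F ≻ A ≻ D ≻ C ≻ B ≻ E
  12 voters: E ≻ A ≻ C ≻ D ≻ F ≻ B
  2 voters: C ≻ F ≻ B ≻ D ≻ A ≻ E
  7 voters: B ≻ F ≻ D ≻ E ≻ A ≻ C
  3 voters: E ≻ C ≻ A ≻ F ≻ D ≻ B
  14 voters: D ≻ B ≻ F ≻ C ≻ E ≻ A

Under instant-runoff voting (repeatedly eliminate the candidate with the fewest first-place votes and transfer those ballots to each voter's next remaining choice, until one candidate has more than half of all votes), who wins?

Round 1: A 0, B 7, C 2, D 14, E 15, F 13. A eliminated.
Round 2: B 7, C 2, D 14, E 15, F 13. C eliminated.
Round 3: B 7, D 14, E 15, F 15. B eliminated.
Round 4: D 14, E 15, F 22. D eliminated.
Round 5: E 15, F 36. F has a majority (≥26).

F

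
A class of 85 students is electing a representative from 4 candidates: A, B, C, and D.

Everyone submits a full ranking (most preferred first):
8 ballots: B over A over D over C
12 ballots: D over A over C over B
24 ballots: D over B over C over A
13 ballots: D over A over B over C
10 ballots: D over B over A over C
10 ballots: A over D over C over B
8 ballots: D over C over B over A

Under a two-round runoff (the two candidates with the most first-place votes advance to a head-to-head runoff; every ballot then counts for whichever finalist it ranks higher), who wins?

D

Round 1 first-place votes: A 10, B 8, C 0, D 67. D and A advance.
Runoff: D is ranked above A on 67 ballots, A above D on 18.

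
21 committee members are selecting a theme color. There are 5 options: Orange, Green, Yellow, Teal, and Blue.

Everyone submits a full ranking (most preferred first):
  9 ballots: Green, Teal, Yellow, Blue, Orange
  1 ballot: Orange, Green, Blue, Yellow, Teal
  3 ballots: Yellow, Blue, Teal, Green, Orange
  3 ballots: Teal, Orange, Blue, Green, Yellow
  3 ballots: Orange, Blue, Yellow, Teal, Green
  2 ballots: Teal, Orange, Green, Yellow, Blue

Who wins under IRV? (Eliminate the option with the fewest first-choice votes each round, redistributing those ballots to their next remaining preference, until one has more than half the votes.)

Teal

Round 1: Orange 4, Green 9, Yellow 3, Teal 5, Blue 0. Blue eliminated.
Round 2: Orange 4, Green 9, Yellow 3, Teal 5. Yellow eliminated.
Round 3: Orange 4, Green 9, Teal 8. Orange eliminated.
Round 4: Green 10, Teal 11. Teal has a majority (≥11).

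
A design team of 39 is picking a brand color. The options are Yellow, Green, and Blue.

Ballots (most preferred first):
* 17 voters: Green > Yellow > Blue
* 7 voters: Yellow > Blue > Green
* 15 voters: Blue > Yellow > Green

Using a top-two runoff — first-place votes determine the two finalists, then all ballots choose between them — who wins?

Blue

Round 1 first-place votes: Yellow 7, Green 17, Blue 15. Green and Blue advance.
Runoff: Green is ranked above Blue on 17 ballots, Blue above Green on 22.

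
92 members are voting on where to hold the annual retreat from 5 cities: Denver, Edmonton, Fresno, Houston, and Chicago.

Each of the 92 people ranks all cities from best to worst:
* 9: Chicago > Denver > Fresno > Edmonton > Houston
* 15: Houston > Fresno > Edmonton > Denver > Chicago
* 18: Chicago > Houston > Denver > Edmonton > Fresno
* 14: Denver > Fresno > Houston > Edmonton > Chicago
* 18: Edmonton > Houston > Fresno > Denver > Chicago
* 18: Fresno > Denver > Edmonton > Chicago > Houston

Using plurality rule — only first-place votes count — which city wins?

First-place votes: Denver 14, Edmonton 18, Fresno 18, Houston 15, Chicago 27.

Chicago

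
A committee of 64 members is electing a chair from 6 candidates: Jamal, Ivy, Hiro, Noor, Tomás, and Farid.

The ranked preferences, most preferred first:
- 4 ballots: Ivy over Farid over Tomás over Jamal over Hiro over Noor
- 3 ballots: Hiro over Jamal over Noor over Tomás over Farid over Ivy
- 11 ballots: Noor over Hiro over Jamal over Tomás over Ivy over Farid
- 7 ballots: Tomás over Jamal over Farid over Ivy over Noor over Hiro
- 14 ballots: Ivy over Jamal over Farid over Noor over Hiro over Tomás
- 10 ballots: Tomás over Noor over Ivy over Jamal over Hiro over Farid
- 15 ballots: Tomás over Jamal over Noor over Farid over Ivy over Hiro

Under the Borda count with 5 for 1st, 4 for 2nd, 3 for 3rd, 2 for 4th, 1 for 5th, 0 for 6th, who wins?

Jamal: 4×2 + 3×4 + 11×3 + 7×4 + 14×4 + 10×2 + 15×4 = 217
Ivy: 4×5 + 3×0 + 11×1 + 7×2 + 14×5 + 10×3 + 15×1 = 160
Hiro: 4×1 + 3×5 + 11×4 + 7×0 + 14×1 + 10×1 + 15×0 = 87
Noor: 4×0 + 3×3 + 11×5 + 7×1 + 14×2 + 10×4 + 15×3 = 184
Tomás: 4×3 + 3×2 + 11×2 + 7×5 + 14×0 + 10×5 + 15×5 = 200
Farid: 4×4 + 3×1 + 11×0 + 7×3 + 14×3 + 10×0 + 15×2 = 112

Jamal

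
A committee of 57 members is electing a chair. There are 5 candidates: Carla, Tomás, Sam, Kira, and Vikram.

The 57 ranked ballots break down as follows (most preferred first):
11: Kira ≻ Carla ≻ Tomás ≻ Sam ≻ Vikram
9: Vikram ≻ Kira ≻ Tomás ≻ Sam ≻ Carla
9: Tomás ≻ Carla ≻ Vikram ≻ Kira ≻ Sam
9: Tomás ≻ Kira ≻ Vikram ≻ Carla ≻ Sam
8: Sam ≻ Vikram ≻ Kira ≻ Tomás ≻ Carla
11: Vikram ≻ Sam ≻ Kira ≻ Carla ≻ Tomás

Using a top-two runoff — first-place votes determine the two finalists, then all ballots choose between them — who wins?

Tomás

Round 1 first-place votes: Carla 0, Tomás 18, Sam 8, Kira 11, Vikram 20. Vikram and Tomás advance.
Runoff: Vikram is ranked above Tomás on 28 ballots, Tomás above Vikram on 29.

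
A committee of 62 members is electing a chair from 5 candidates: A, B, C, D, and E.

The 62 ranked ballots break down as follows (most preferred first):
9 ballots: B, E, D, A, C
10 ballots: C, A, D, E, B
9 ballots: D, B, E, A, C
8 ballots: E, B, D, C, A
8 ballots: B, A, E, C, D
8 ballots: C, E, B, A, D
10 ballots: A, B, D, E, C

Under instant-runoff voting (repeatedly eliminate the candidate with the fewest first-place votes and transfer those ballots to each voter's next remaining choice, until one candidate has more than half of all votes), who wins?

Round 1: A 10, B 17, C 18, D 9, E 8. E eliminated.
Round 2: A 10, B 25, C 18, D 9. D eliminated.
Round 3: A 10, B 34, C 18. B has a majority (≥32).

B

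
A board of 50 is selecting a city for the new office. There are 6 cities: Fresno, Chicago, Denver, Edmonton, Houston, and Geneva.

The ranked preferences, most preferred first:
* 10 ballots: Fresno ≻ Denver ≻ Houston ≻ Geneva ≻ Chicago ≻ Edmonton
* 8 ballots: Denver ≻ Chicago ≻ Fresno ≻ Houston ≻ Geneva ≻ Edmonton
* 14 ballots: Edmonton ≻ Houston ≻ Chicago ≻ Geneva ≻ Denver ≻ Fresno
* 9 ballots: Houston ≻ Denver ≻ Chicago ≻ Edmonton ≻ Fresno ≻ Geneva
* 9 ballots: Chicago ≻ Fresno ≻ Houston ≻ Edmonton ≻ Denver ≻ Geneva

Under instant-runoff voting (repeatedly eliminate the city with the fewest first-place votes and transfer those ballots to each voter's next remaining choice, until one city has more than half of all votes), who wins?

Chicago

Round 1: Fresno 10, Chicago 9, Denver 8, Edmonton 14, Houston 9, Geneva 0. Geneva eliminated.
Round 2: Fresno 10, Chicago 9, Denver 8, Edmonton 14, Houston 9. Denver eliminated.
Round 3: Fresno 10, Chicago 17, Edmonton 14, Houston 9. Houston eliminated.
Round 4: Fresno 10, Chicago 26, Edmonton 14. Chicago has a majority (≥26).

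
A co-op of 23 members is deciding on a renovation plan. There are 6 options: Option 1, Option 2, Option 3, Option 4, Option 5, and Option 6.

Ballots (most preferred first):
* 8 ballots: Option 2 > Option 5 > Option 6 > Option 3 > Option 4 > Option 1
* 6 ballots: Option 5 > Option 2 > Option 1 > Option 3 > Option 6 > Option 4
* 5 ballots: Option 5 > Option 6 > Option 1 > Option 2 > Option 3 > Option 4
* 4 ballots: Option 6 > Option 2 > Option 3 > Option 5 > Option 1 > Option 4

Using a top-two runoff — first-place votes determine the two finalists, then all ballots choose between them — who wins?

Round 1 first-place votes: Option 1 0, Option 2 8, Option 3 0, Option 4 0, Option 5 11, Option 6 4. Option 5 and Option 2 advance.
Runoff: Option 5 is ranked above Option 2 on 11 ballots, Option 2 above Option 5 on 12.

Option 2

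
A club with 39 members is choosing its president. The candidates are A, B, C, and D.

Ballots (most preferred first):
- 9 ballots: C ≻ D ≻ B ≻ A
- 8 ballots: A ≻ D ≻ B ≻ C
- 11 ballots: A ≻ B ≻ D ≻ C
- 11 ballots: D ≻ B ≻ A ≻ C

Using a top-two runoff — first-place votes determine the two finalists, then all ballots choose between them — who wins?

Round 1 first-place votes: A 19, B 0, C 9, D 11. A and D advance.
Runoff: A is ranked above D on 19 ballots, D above A on 20.

D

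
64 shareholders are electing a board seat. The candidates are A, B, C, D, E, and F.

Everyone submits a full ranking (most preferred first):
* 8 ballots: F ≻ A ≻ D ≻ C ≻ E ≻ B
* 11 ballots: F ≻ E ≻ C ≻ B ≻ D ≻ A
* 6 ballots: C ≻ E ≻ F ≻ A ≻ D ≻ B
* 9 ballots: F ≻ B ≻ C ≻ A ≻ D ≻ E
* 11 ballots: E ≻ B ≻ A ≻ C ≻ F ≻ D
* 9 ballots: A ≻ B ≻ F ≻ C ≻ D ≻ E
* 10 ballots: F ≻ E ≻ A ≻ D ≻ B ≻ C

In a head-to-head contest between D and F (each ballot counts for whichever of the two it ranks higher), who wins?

D is ranked above F on 0 ballots; F above D on 64.

F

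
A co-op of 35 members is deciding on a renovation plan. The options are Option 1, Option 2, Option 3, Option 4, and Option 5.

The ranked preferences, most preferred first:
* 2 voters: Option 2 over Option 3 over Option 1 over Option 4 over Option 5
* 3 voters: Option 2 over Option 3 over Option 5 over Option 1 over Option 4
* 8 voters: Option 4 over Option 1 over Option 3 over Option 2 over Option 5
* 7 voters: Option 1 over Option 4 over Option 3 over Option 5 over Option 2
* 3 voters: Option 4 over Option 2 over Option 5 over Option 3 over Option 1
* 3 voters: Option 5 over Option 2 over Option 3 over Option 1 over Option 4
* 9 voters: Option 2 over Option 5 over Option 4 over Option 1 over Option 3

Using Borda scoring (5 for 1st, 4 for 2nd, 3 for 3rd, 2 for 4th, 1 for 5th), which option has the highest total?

Option 4

Option 1: 2×3 + 3×2 + 8×4 + 7×5 + 3×1 + 3×2 + 9×2 = 106
Option 2: 2×5 + 3×5 + 8×2 + 7×1 + 3×4 + 3×4 + 9×5 = 117
Option 3: 2×4 + 3×4 + 8×3 + 7×3 + 3×2 + 3×3 + 9×1 = 89
Option 4: 2×2 + 3×1 + 8×5 + 7×4 + 3×5 + 3×1 + 9×3 = 120
Option 5: 2×1 + 3×3 + 8×1 + 7×2 + 3×3 + 3×5 + 9×4 = 93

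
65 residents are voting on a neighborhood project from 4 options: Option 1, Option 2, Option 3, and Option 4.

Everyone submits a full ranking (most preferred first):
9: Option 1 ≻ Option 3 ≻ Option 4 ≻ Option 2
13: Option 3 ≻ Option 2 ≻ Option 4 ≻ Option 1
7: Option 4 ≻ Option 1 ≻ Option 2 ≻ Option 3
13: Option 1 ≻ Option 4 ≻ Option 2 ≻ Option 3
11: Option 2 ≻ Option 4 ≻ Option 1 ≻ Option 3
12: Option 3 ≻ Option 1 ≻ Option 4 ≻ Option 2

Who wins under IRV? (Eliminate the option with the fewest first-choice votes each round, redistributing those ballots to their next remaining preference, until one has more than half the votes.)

Option 1

Round 1: Option 1 22, Option 2 11, Option 3 25, Option 4 7. Option 4 eliminated.
Round 2: Option 1 29, Option 2 11, Option 3 25. Option 2 eliminated.
Round 3: Option 1 40, Option 3 25. Option 1 has a majority (≥33).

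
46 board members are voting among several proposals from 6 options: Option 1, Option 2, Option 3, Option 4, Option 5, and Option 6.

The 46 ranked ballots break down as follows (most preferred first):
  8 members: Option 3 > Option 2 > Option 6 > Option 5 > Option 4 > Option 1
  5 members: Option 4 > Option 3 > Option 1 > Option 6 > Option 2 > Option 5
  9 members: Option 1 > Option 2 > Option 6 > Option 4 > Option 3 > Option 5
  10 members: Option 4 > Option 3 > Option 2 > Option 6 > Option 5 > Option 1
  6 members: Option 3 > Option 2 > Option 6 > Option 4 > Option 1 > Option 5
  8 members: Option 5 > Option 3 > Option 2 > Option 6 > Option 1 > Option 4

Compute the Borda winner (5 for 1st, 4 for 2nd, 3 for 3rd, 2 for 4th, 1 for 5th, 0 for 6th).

Option 1: 8×0 + 5×3 + 9×5 + 10×0 + 6×1 + 8×1 = 74
Option 2: 8×4 + 5×1 + 9×4 + 10×3 + 6×4 + 8×3 = 151
Option 3: 8×5 + 5×4 + 9×1 + 10×4 + 6×5 + 8×4 = 171
Option 4: 8×1 + 5×5 + 9×2 + 10×5 + 6×2 + 8×0 = 113
Option 5: 8×2 + 5×0 + 9×0 + 10×1 + 6×0 + 8×5 = 66
Option 6: 8×3 + 5×2 + 9×3 + 10×2 + 6×3 + 8×2 = 115

Option 3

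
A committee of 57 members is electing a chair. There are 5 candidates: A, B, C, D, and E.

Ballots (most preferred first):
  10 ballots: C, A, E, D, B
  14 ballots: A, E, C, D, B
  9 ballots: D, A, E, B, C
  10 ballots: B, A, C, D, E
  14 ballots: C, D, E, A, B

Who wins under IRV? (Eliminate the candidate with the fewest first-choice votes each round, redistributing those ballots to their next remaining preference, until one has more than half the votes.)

A

Round 1: A 14, B 10, C 24, D 9, E 0. E eliminated.
Round 2: A 14, B 10, C 24, D 9. D eliminated.
Round 3: A 23, B 10, C 24. B eliminated.
Round 4: A 33, C 24. A has a majority (≥29).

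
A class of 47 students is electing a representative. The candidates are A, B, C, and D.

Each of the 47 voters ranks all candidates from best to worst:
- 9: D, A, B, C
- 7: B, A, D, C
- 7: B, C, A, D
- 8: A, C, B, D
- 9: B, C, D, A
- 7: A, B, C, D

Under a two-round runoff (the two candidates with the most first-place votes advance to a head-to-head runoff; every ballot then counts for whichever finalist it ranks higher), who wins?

A

Round 1 first-place votes: A 15, B 23, C 0, D 9. B and A advance.
Runoff: B is ranked above A on 23 ballots, A above B on 24.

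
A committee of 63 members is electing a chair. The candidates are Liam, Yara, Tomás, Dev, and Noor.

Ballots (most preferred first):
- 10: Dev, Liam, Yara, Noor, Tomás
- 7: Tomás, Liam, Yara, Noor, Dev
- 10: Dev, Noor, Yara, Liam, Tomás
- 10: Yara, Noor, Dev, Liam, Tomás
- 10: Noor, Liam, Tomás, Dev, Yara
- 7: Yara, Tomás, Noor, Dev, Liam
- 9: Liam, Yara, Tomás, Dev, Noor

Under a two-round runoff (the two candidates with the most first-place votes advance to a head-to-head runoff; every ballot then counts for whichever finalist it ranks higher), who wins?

Round 1 first-place votes: Liam 9, Yara 17, Tomás 7, Dev 20, Noor 10. Dev and Yara advance.
Runoff: Dev is ranked above Yara on 30 ballots, Yara above Dev on 33.

Yara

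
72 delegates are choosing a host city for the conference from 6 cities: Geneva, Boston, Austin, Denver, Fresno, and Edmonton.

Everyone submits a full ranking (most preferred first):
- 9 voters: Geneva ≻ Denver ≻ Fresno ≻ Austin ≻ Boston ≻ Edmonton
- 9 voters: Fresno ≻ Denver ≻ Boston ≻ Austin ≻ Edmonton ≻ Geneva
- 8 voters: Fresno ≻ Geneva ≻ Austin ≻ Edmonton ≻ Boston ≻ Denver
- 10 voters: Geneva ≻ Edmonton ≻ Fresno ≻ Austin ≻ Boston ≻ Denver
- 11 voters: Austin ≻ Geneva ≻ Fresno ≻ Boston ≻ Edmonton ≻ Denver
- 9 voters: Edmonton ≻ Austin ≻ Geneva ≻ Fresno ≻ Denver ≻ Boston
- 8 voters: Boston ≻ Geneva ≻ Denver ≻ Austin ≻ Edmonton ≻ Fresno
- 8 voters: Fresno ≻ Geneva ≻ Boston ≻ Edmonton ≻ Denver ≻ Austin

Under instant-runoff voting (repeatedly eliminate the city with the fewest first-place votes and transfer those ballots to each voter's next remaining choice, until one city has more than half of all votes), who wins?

Geneva

Round 1: Geneva 19, Boston 8, Austin 11, Denver 0, Fresno 25, Edmonton 9. Denver eliminated.
Round 2: Geneva 19, Boston 8, Austin 11, Fresno 25, Edmonton 9. Boston eliminated.
Round 3: Geneva 27, Austin 11, Fresno 25, Edmonton 9. Edmonton eliminated.
Round 4: Geneva 27, Austin 20, Fresno 25. Austin eliminated.
Round 5: Geneva 47, Fresno 25. Geneva has a majority (≥37).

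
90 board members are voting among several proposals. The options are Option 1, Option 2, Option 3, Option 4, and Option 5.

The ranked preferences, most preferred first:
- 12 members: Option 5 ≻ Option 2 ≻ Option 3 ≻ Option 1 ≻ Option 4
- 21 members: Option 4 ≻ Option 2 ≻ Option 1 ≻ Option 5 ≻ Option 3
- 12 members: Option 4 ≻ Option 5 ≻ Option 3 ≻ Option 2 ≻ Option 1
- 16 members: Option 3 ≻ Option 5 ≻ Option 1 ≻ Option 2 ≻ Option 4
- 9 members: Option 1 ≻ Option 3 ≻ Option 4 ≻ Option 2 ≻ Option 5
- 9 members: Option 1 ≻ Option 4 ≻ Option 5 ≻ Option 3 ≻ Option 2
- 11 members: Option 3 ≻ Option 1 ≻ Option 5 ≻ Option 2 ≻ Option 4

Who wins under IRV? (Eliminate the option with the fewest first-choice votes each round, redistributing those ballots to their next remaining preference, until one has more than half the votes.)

Option 3

Round 1: Option 1 18, Option 2 0, Option 3 27, Option 4 33, Option 5 12. Option 2 eliminated.
Round 2: Option 1 18, Option 3 27, Option 4 33, Option 5 12. Option 5 eliminated.
Round 3: Option 1 18, Option 3 39, Option 4 33. Option 1 eliminated.
Round 4: Option 3 48, Option 4 42. Option 3 has a majority (≥46).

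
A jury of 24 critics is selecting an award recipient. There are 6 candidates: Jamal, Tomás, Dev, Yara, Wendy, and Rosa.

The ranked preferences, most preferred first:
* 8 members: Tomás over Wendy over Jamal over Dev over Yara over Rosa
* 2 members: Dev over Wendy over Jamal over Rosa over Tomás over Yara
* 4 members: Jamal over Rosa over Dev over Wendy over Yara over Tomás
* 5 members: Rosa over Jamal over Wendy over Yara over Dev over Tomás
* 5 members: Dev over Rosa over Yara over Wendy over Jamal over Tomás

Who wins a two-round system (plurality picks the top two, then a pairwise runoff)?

Round 1 first-place votes: Jamal 4, Tomás 8, Dev 7, Yara 0, Wendy 0, Rosa 5. Tomás and Dev advance.
Runoff: Tomás is ranked above Dev on 8 ballots, Dev above Tomás on 16.

Dev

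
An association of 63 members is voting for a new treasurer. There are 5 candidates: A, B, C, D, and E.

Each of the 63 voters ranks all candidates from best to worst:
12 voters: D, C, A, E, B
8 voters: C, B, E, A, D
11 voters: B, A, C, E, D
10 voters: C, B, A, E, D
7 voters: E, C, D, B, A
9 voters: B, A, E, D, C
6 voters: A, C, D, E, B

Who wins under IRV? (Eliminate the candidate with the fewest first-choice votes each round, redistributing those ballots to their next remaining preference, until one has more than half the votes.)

C

Round 1: A 6, B 20, C 18, D 12, E 7. A eliminated.
Round 2: B 20, C 24, D 12, E 7. E eliminated.
Round 3: B 20, C 31, D 12. D eliminated.
Round 4: B 20, C 43. C has a majority (≥32).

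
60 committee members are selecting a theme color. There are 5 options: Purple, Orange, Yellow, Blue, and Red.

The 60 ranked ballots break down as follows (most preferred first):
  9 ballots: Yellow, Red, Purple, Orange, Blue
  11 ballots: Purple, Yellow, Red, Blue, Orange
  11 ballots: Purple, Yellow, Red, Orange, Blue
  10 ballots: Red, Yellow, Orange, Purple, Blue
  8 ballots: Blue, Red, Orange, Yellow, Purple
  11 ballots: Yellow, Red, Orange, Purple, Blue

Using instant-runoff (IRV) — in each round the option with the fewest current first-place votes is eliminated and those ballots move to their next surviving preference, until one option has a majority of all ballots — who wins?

Yellow

Round 1: Purple 22, Orange 0, Yellow 20, Blue 8, Red 10. Orange eliminated.
Round 2: Purple 22, Yellow 20, Blue 8, Red 10. Blue eliminated.
Round 3: Purple 22, Yellow 20, Red 18. Red eliminated.
Round 4: Purple 22, Yellow 38. Yellow has a majority (≥31).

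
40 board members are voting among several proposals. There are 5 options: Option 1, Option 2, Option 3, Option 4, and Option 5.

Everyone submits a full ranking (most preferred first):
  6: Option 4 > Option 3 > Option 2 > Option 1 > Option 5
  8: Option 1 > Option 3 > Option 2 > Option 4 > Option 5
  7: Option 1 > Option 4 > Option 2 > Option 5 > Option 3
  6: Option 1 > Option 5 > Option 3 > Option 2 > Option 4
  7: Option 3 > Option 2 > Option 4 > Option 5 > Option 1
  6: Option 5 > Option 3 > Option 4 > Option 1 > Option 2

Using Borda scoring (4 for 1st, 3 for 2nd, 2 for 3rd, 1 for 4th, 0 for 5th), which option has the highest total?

Option 3

Option 1: 6×1 + 8×4 + 7×4 + 6×4 + 7×0 + 6×1 = 96
Option 2: 6×2 + 8×2 + 7×2 + 6×1 + 7×3 + 6×0 = 69
Option 3: 6×3 + 8×3 + 7×0 + 6×2 + 7×4 + 6×3 = 100
Option 4: 6×4 + 8×1 + 7×3 + 6×0 + 7×2 + 6×2 = 79
Option 5: 6×0 + 8×0 + 7×1 + 6×3 + 7×1 + 6×4 = 56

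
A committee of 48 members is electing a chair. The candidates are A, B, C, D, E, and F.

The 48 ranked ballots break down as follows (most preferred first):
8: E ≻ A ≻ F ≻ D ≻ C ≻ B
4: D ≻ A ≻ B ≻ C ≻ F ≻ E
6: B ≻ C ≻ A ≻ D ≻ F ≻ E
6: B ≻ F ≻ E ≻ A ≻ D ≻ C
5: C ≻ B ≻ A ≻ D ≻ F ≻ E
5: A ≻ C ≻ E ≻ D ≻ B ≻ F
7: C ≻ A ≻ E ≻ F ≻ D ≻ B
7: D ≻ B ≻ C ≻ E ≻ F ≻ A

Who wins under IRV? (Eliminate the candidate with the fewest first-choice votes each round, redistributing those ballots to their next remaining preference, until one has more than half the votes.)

D

Round 1: A 5, B 12, C 12, D 11, E 8, F 0. F eliminated.
Round 2: A 5, B 12, C 12, D 11, E 8. A eliminated.
Round 3: B 12, C 17, D 11, E 8. E eliminated.
Round 4: B 12, C 17, D 19. B eliminated.
Round 5: C 23, D 25. D has a majority (≥25).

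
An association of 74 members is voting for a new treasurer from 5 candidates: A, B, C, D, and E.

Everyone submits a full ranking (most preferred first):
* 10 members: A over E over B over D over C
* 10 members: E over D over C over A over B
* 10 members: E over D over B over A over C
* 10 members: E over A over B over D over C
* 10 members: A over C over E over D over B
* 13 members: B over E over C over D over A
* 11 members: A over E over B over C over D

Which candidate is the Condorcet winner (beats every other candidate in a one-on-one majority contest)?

E

E vs A: 43–31
E vs B: 61–13
E vs C: 64–10
E vs D: 74–0
E beats every other candidate.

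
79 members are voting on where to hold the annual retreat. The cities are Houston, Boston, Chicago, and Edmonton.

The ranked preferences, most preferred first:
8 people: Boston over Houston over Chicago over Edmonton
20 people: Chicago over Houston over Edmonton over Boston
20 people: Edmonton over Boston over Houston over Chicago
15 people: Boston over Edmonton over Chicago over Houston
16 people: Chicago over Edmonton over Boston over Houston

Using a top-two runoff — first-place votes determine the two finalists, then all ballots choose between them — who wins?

Round 1 first-place votes: Houston 0, Boston 23, Chicago 36, Edmonton 20. Chicago and Boston advance.
Runoff: Chicago is ranked above Boston on 36 ballots, Boston above Chicago on 43.

Boston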